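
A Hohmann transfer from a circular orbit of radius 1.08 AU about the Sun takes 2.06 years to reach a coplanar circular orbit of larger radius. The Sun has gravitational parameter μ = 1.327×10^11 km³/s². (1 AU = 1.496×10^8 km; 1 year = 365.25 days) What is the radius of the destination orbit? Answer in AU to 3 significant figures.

In km: r₁ = 1.08 × 1.496×10^8 = 1.61568×10^8 km.
Transfer time t = 2.06 years × 365.25 × 86400 s = 6.5008656×10^7 s, and t = π√(a_t³/μ).
So a_t = (μ t²/π²)^(1/3) = (1.327×10^11 × (6.5008656×10^7)² / π²)^(1/3) = 3.8445×10^8 km.
Since a_t = (r₁ + r₂)/2, r₂ = 2a_t − r₁ = 2×3.8445×10^8 − 1.61568×10^8 = 6.07332×10^8 km.
In AU: r₂ = 6.07332×10^8 / 1.496×10^8 = 4.06 AU.

r₂ = 4.06 AU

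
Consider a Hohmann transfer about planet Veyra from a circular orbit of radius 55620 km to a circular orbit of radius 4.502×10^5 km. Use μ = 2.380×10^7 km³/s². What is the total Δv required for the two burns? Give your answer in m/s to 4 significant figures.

Δv = 10770 m/s

Semi-major axis of the transfer orbit: a_t = (55620 + 4.502×10^5)/2 = 2.5291×10^5 km.
Circular speed at r₁: v₁ = √(μ/r₁) = √(2.380×10^7/55620) = 20.686 km/s.
Transfer-orbit speed at r₁ (vis-viva): v_p = √[μ(2/r₁ − 1/a_t)] = 27.599 km/s.
First burn Δv₁ = |v_p − v₁| = 6.913 km/s.
Circular speed at r₂: v₂ = √(μ/r₂) = 7.271 km/s.
Transfer-orbit speed at r₂: v_a = √[μ(2/r₂ − 1/a_t)] = 3.410 km/s.
Second burn Δv₂ = |v₂ − v_a| = 3.861 km/s.
Δv = Δv₁ + Δv₂ = 6.913 + 3.861 = 10.77 km/s.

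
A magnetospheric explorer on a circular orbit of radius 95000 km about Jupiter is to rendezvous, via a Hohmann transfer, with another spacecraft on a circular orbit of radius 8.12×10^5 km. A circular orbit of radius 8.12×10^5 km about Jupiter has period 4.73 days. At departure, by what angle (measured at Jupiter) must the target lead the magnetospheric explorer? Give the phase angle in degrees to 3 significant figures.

φ = 105°

From Kepler's third law T² = 4π²r³/μ at r = 8.12×10^5 km, T = 4.73 days = 4.73 × 86400 s = 4.08672×10^5 s: μ = 4π²r³/T² = 1.26555×10^8 km³/s².
Transfer-ellipse semi-major axis a_t = (r₁ + r₂)/2 = (95000 + 8.120×10^5)/2 = 4.535×10^5 km.
The half-period of the transfer ellipse is t = π√(a_t³/μ) = 85285.8 s.
Target angular speed ω₂ = √(μ/r₂³) = 1.53746×10^-5 rad/s.
Angle swept by the target during transfer: ω₂·t = 1.3112 rad = 75.13°.
Arrival is 180° from departure on the ellipse, so φ = 180° − 75.13° = 105°.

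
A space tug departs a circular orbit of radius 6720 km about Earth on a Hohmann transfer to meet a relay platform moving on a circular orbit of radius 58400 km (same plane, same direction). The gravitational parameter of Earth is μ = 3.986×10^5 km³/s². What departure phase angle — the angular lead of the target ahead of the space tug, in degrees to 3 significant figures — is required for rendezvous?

The Hohmann ellipse has a_t = (r₁ + r₂)/2 = 32560 km.
Transfer time t = π√(a_t³/μ) = 29235 s.
The target's mean motion on its circular orbit is ω₂ = √(μ/r₂³) = 4.4735×10^-5 rad/s.
Angle swept by the target during transfer: ω₂·t = 1.3078 rad = 74.93°.
The space tug traverses 180° on the transfer ellipse, so the target must lead by 180° − 74.93° = 105°.

φ = 105°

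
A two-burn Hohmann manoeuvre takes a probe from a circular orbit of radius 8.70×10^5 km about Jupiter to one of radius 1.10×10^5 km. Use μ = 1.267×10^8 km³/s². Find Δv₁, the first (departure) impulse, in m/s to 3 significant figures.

Semi-major axis of the transfer orbit: a_t = (8.700×10^5 + 1.100×10^5)/2 = 4.900×10^5 km.
Circular speed at r = 8.700×10^5 km: v_c = √(μ/r) = 12.068 km/s.
Vis-viva on the transfer ellipse at r = 8.700×10^5 km gives v_t = √[μ(2/r − 1/a_t)] = 5.7178 km/s.
Δv₁ = |v_t − v_c| = |5.7178 − 12.068| = 6.350 km/s.

Δv₁ = 6350 m/s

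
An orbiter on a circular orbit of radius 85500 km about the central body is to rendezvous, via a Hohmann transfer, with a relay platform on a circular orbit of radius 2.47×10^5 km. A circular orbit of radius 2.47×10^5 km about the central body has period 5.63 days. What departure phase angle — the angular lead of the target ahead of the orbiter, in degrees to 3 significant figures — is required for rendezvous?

From Kepler's third law T² = 4π²r³/μ at r = 2.47×10^5 km, T = 5.63 days = 5.63 × 86400 s = 4.86432×10^5 s: μ = 4π²r³/T² = 2.51424×10^6 km³/s².
Semi-major axis of the transfer orbit: a_t = (85500 + 2.470×10^5)/2 = 1.6625×10^5 km.
Transfer time t = π√(a_t³/μ) = 1.3430×10^5 s.
Target angular speed ω₂ = √(μ/r₂³) = 1.2917×10^-5 rad/s.
Angle swept by the target during transfer: ω₂·t = 1.7348 rad = 99.40°.
Arrival is 180° from departure on the ellipse, so φ = 180° − 99.40° = 80.6°.

φ = 80.6°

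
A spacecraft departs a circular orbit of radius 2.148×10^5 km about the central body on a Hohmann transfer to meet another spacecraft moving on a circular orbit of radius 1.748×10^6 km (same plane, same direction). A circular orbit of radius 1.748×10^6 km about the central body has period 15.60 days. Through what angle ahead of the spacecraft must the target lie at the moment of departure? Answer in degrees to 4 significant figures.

From Kepler's third law T² = 4π²r³/μ at r = 1.748×10^6 km, T = 15.60 days = 15.60 × 86400 s = 1.34784×10^6 s: μ = 4π²r³/T² = 1.16067×10^8 km³/s².
The Hohmann ellipse has a_t = (r₁ + r₂)/2 = 9.814×10^5 km.
Transfer time t = π√(a_t³/μ) = 2.8351×10^5 s.
Target angular speed ω₂ = √(μ/r₂³) = 4.6617×10^-6 rad/s.
Angle swept by the target during transfer: ω₂·t = 1.3216 rad = 75.72°.
The spacecraft traverses 180° on the transfer ellipse, so the target must lead by 180° − 75.72° = 104.3°.

φ = 104.3°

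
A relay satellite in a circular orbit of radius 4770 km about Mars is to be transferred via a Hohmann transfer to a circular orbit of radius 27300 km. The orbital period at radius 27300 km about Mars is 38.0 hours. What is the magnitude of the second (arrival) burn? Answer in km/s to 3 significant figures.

From Kepler's third law T² = 4π²r³/μ at r = 27300 km, T = 38.0 hours = 38.0 × 3600 s = 1.368×10^5 s: μ = 4π²r³/T² = 42921.6 km³/s².
Semi-major axis of the transfer orbit: a_t = (4770 + 27300)/2 = 16035 km.
Circular speed at r = 27300 km: v_c = √(μ/r) = 1.2539 km/s.
Vis-viva on the transfer ellipse at r = 27300 km gives v_t = √[μ(2/r − 1/a_t)] = 0.68388 km/s.
Δv₂ = |v_t − v_c| = |0.68388 − 1.2539| = 0.5700 km/s.

Δv₂ = 0.570 km/s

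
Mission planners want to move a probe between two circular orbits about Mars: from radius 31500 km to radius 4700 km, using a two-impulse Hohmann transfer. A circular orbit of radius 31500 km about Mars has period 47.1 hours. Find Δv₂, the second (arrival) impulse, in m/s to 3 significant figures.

From Kepler's third law T² = 4π²r³/μ at r = 31500 km, T = 47.1 hours = 47.1 × 3600 s = 1.6956×10^5 s: μ = 4π²r³/T² = 42918.5 km³/s².
Transfer-ellipse semi-major axis a_t = (r₁ + r₂)/2 = (31500 + 4700)/2 = 18100 km.
On the circular orbit at r = 4700 km, v_c = √(μ/r) = 3.0219 km/s.
Transfer-orbit speed at the same r (vis-viva, a = a_t): v_t = √[μ(2/r − 1/a_t)] = 3.9865 km/s.
Δv₂ = |v_t − v_c| = |3.9865 − 3.0219| = 0.9646 km/s.

Δv₂ = 965 m/s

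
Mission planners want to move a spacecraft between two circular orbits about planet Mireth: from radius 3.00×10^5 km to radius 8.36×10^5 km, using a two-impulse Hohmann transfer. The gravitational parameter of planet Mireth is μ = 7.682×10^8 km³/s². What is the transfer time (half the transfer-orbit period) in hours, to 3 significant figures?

t = 13.5 hours

The Hohmann ellipse has a_t = (r₁ + r₂)/2 = 5.680×10^5 km.
Half the transfer-orbit period gives t = π√(a_t³/μ) = 48520 s.
Converting: 48520 s ÷ 3600 s/hour = 13.5 hours.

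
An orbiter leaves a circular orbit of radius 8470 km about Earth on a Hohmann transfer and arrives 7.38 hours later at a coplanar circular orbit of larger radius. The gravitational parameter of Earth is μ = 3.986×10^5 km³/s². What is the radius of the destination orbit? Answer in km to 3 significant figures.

Transfer time t = 7.38 hours = 26568 s, and t = π√(a_t³/μ).
So a_t = (μ t²/π²)^(1/3) = (3.986×10^5 × (26568)² / π²)^(1/3) = 30548 km.
Since a_t = (r₁ + r₂)/2, r₂ = 2a_t − r₁ = 2×30548 − 8470 = 52626 km.

r₂ = 52600 km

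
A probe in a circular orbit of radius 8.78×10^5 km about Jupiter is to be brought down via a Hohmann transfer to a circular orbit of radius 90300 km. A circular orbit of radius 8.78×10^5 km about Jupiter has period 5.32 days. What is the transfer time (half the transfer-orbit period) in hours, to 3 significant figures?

t = 26.1 hours

From Kepler's third law T² = 4π²r³/μ at r = 8.78×10^5 km, T = 5.32 days = 5.32 × 86400 s = 4.59648×10^5 s: μ = 4π²r³/T² = 1.26471×10^8 km³/s².
Semi-major axis of the transfer orbit: a_t = (8.780×10^5 + 90300)/2 = 4.8415×10^5 km.
By Kepler's third law the transfer-orbit period is T = 2π√(a_t³/μ), so t = T/2 = 94110 s.
Converting: 94110 s ÷ 3600 s/hour = 26.1 hours.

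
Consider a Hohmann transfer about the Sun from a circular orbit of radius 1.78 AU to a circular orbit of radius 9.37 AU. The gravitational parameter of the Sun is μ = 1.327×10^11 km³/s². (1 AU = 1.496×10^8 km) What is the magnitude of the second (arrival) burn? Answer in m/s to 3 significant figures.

Δv₂ = 4230 m/s

In km: r₁ = 1.78 × 1.496×10^8 = 2.66288×10^8 km; r₂ = 9.37 × 1.496×10^8 = 1.401752×10^9 km.
Semi-major axis of the transfer orbit: a_t = (2.66288×10^8 + 1.401752×10^9)/2 = 8.3402×10^8 km.
Circular speed at r = 1.401752×10^9 km: v_c = √(μ/r) = 9.730 km/s.
Transfer-orbit speed at the same r (vis-viva, a = a_t): v_t = √[μ(2/r − 1/a_t)] = 5.498 km/s.
Δv₂ = |v_t − v_c| = |5.498 − 9.730| = 4.232 km/s.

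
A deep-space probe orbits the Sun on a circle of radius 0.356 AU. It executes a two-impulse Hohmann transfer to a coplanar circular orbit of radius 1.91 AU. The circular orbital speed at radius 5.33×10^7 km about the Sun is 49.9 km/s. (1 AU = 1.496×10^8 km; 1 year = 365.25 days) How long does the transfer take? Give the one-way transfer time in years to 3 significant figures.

t = 0.603 years

From the circular-orbit relation v² = μ/r at r = 5.33×10^7 km: μ = v²r = (49.9)² × 5.33×10^7 = 1.32718×10^11 km³/s².
In km: r₁ = 0.356 × 1.496×10^8 = 5.32576×10^7 km; r₂ = 1.91 × 1.496×10^8 = 2.85736×10^8 km.
The Hohmann ellipse has a_t = (r₁ + r₂)/2 = 1.694968×10^8 km.
By Kepler's third law the transfer-orbit period is T = 2π√(a_t³/μ), so t = T/2 = 1.903×10^7 s.
Converting: 1.903×10^7 s ÷ 3.15576×10^7 s/year (365.25 × 86400) = 0.603 years.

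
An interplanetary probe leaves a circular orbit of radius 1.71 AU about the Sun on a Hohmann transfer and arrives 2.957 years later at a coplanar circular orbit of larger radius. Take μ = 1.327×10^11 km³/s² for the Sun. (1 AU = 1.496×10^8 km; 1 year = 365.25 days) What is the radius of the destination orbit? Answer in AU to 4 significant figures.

In km: r₁ = 1.71 × 1.496×10^8 = 2.55816×10^8 km.
Transfer time t = 2.957 years × 365.25 × 86400 s = 9.33158232×10^7 s, and t = π√(a_t³/μ).
So a_t = (μ t²/π²)^(1/3) = (1.327×10^11 × (9.33158232×10^7)² / π²)^(1/3) = 4.8921×10^8 km.
Since a_t = (r₁ + r₂)/2, r₂ = 2a_t − r₁ = 2×4.8921×10^8 − 2.55816×10^8 = 7.22604×10^8 km.
In AU: r₂ = 7.22604×10^8 / 1.496×10^8 = 4.830 AU.

r₂ = 4.830 AU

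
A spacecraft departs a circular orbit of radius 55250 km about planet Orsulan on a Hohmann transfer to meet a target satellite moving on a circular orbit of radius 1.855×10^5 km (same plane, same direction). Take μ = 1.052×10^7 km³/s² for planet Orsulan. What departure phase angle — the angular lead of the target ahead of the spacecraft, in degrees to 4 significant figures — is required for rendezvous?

φ = 85.91°

Transfer-ellipse semi-major axis a_t = (r₁ + r₂)/2 = (55250 + 1.855×10^5)/2 = 1.20375×10^5 km.
The half-period of the transfer ellipse is t = π√(a_t³/μ) = 40452.6 s.
Target angular speed ω₂ = √(μ/r₂³) = 4.05968×10^-5 rad/s.
Angle swept by the target during transfer: ω₂·t = 1.6422 rad = 94.09°.
The spacecraft traverses 180° on the transfer ellipse, so the target must lead by 180° − 94.09° = 85.91°.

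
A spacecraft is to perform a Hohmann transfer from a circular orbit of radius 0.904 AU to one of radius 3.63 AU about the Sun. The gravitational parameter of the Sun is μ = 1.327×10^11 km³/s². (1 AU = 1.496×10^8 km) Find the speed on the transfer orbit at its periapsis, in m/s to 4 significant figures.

In km: r₁ = 0.904 × 1.496×10^8 = 1.352384×10^8 km; r₂ = 3.63 × 1.496×10^8 = 5.43048×10^8 km.
Semi-major axis of the transfer orbit: a_t = (1.352384×10^8 + 5.43048×10^8)/2 = 3.391432×10^8 km.
The periapsis of the transfer ellipse is at r = 1.352384×10^8 km.
Applying v² = μ(2/r − 1/a_t): v = 39.64 km/s.

v = 39640 m/s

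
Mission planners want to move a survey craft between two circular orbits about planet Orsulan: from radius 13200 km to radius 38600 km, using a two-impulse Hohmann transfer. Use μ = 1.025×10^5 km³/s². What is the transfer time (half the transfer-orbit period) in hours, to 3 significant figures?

t = 11.4 hours

The Hohmann ellipse has a_t = (r₁ + r₂)/2 = 25900 km.
Transfer time t = π√(a_t³/μ) = π√((25900)³ / 1.025×10^5) = 40900 s.
Converting: 40900 s ÷ 3600 s/hour = 11.4 hours.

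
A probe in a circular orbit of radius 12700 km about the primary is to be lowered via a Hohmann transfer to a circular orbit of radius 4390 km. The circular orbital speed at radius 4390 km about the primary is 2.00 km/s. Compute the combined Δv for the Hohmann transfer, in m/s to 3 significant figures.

Δv = 771 m/s

From the circular-orbit relation v² = μ/r at r = 4390 km: μ = v²r = (2.00)² × 4390 = 17560.0 km³/s².
The Hohmann ellipse has a_t = (r₁ + r₂)/2 = 8545 km.
Circular speed at r₁: v₁ = √(μ/r₁) = √(17560.0/12700) = 1.17587 km/s.
On the transfer ellipse at r₁, vis-viva gives v_a = √[μ(2/r₁ − 1/a_t)] = 0.842823 km/s.
First burn Δv₁ = |v_a − v₁| = 0.33305 km/s.
At r₂, v₂ = √(μ/r₂) = 2.00000 km/s.
Transfer-orbit speed at r₂: v_p = √[μ(2/r₂ − 1/a_t)] = 2.43824 km/s.
Second burn Δv₂ = |v₂ − v_p| = 0.43824 km/s.
Total Δv = Δv₁ + Δv₂ = 0.7713 km/s.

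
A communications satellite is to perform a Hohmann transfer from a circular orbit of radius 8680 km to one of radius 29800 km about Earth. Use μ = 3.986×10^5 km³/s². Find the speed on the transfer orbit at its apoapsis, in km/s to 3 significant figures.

Semi-major axis of the transfer orbit: a_t = (8680 + 29800)/2 = 19240 km.
At apoapsis, r = 29800 km.
From the vis-viva equation, v = √[μ(2/r − 1/a_t)] = 2.457 km/s.

v = 2.46 km/s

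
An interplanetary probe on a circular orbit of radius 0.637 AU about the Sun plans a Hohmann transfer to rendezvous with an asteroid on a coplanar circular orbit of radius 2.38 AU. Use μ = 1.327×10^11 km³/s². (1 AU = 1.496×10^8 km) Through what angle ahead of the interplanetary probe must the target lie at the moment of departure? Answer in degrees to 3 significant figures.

φ = 89.2°

In km: r₁ = 0.637 × 1.496×10^8 = 9.52952×10^7 km; r₂ = 2.38 × 1.496×10^8 = 3.56048×10^8 km.
Transfer-ellipse semi-major axis a_t = (r₁ + r₂)/2 = (9.52952×10^7 + 3.56048×10^8)/2 = 2.256716×10^8 km.
The half-period of the transfer ellipse is t = π√(a_t³/μ) = 2.9237×10^7 s.
Target angular speed ω₂ = √(μ/r₂³) = 5.4222×10^-8 rad/s.
Angle swept by the target during transfer: ω₂·t = 1.5853 rad = 90.83°.
The interplanetary probe traverses 180° on the transfer ellipse, so the target must lead by 180° − 90.83° = 89.2°.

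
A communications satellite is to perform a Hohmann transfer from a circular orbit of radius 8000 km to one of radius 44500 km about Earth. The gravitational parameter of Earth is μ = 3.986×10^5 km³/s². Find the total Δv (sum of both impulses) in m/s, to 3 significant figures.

Transfer-ellipse semi-major axis a_t = (r₁ + r₂)/2 = (8000 + 44500)/2 = 26250 km.
At r₁ the circular-orbit speed is v₁ = √(μ/r₁) = 7.058683 km/s.
Transfer-orbit speed at r₁ (v² = μ(2/r − 1/a)): v_p = √[μ(2/r₁ − 1/a_t)] = 9.190497 km/s.
First burn Δv₁ = |v_p − v₁| = 2.13181 km/s.
At r₂, v₂ = √(μ/r₂) = 2.992875 km/s.
Transfer-orbit speed at r₂: v_a = √[μ(2/r₂ − 1/a_t)] = 1.652224 km/s.
Second burn Δv₂ = |v₂ − v_a| = 1.34065 km/s.
Δv = Δv₁ + Δv₂ = 2.13181 + 1.34065 = 3.472 km/s.

Δv = 3470 m/s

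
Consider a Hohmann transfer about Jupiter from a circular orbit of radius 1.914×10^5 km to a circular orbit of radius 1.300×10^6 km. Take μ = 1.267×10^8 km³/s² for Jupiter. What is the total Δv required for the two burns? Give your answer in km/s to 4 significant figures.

Transfer-ellipse semi-major axis a_t = (r₁ + r₂)/2 = (1.914×10^5 + 1.300×10^6)/2 = 7.457×10^5 km.
At r₁ the circular-orbit speed is v₁ = √(μ/r₁) = 25.729 km/s.
On the transfer ellipse at r₁, vis-viva gives v_p = √[μ(2/r₁ − 1/a_t)] = 33.971 km/s.
First burn Δv₁ = |v_p − v₁| = 8.242 km/s.
At r₂, v₂ = √(μ/r₂) = 9.8723 km/s.
Transfer-orbit speed at r₂: v_a = √[μ(2/r₂ − 1/a_t)] = 5.0016 km/s.
Second burn Δv₂ = |v₂ − v_a| = 4.871 km/s.
Total Δv = Δv₁ + Δv₂ = 13.11 km/s.

Δv = 13.11 km/s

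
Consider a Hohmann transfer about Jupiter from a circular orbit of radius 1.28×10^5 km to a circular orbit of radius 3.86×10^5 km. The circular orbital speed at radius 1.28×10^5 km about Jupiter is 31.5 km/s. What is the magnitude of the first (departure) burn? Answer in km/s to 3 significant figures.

From the circular-orbit relation v² = μ/r at r = 1.28×10^5 km: μ = v²r = (31.5)² × 1.28×10^5 = 1.27008×10^8 km³/s².
Semi-major axis of the transfer orbit: a_t = (1.280×10^5 + 3.860×10^5)/2 = 2.570×10^5 km.
Circular speed at r = 1.280×10^5 km: v_c = √(μ/r) = 31.500 km/s.
Vis-viva on the transfer ellipse at r = 1.280×10^5 km gives v_t = √[μ(2/r − 1/a_t)] = 38.604 km/s.
Δv₁ = |v_t − v_c| = |38.604 − 31.500| = 7.104 km/s.

Δv₁ = 7.10 km/s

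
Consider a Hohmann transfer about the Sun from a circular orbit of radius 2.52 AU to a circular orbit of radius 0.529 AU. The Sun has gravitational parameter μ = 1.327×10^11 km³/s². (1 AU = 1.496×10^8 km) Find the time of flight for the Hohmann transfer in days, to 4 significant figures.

t = 343.8 days

In km: r₁ = 2.52 × 1.496×10^8 = 3.76992×10^8 km; r₂ = 0.529 × 1.496×10^8 = 7.91384×10^7 km.
Semi-major axis of the transfer orbit: a_t = (3.76992×10^8 + 7.91384×10^7)/2 = 2.280652×10^8 km.
By Kepler's third law the transfer-orbit period is T = 2π√(a_t³/μ), so t = T/2 = 2.9703×10^7 s.
Converting: 2.9703×10^7 s ÷ 86400 s/day = 343.8 days.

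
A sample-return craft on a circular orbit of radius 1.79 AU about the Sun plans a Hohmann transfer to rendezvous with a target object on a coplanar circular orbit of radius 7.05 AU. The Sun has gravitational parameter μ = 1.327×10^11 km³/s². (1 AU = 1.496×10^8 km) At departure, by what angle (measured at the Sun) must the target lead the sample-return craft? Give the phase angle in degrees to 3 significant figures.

In km: r₁ = 1.79 × 1.496×10^8 = 2.67784×10^8 km; r₂ = 7.05 × 1.496×10^8 = 1.05468×10^9 km.
Transfer-ellipse semi-major axis a_t = (r₁ + r₂)/2 = (2.67784×10^8 + 1.05468×10^9)/2 = 6.61232×10^8 km.
Transfer time t = π√(a_t³/μ) = 1.46638×10^8 s.
Target angular speed ω₂ = √(μ/r₂³) = 1.06354×10^-8 rad/s.
Angle swept by the target during transfer: ω₂·t = 1.5596 rad = 89.36°.
The sample-return craft traverses 180° on the transfer ellipse, so the target must lead by 180° − 89.36° = 90.6°.

φ = 90.6°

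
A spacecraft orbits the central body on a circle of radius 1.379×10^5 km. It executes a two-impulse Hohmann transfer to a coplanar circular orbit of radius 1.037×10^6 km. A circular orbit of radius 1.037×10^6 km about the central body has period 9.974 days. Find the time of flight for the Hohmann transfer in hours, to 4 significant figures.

t = 51.03 hours

From Kepler's third law T² = 4π²r³/μ at r = 1.037×10^6 km, T = 9.974 days = 9.974 × 86400 s = 8.617536×10^5 s: μ = 4π²r³/T² = 5.92829×10^7 km³/s².
Transfer-ellipse semi-major axis a_t = (r₁ + r₂)/2 = (1.379×10^5 + 1.037×10^6)/2 = 5.8745×10^5 km.
By Kepler's third law the transfer-orbit period is T = 2π√(a_t³/μ), so t = T/2 = 1.837×10^5 s.
Converting: 1.837×10^5 s ÷ 3600 s/hour = 51.03 hours.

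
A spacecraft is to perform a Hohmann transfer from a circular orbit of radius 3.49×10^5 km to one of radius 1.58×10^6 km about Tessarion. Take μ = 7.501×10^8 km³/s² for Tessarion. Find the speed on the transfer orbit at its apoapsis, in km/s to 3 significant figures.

The Hohmann ellipse has a_t = (r₁ + r₂)/2 = 9.645×10^5 km.
At apoapsis, r = 1.580×10^6 km.
From the vis-viva equation, v = √[μ(2/r − 1/a_t)] = 13.11 km/s.

v = 13.1 km/s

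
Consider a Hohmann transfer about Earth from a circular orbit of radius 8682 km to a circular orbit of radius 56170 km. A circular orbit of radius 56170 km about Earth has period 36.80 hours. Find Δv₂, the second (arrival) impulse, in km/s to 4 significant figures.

From Kepler's third law T² = 4π²r³/μ at r = 56170 km, T = 36.80 hours = 36.80 × 3600 s = 1.3248×10^5 s: μ = 4π²r³/T² = 3.98632×10^5 km³/s².
The Hohmann ellipse has a_t = (r₁ + r₂)/2 = 32426 km.
Circular speed at r = 56170 km: v_c = √(μ/r) = 2.664 km/s.
Transfer-orbit speed at the same r (vis-viva, a = a_t): v_t = √[μ(2/r − 1/a_t)] = 1.378 km/s.
Δv₂ = |v_t − v_c| = |1.378 − 2.664| = 1.286 km/s.

Δv₂ = 1.286 km/s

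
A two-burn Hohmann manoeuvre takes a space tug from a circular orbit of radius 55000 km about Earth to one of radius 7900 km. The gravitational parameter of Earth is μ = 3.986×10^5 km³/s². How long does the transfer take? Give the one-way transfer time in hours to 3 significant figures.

t = 7.71 hours

Semi-major axis of the transfer orbit: a_t = (55000 + 7900)/2 = 31450 km.
By Kepler's third law the transfer-orbit period is T = 2π√(a_t³/μ), so t = T/2 = 27750 s.
Converting: 27750 s ÷ 3600 s/hour = 7.71 hours.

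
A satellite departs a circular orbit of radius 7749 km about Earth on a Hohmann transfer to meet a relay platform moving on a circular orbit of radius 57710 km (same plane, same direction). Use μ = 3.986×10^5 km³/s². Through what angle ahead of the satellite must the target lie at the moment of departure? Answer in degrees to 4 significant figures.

Semi-major axis of the transfer orbit: a_t = (7749 + 57710)/2 = 32729.5 km.
Transfer time t = π√(a_t³/μ) = 29464 s.
The target's mean motion on its circular orbit is ω₂ = √(μ/r₂³) = 4.5540×10^-5 rad/s.
Angle swept by the target during transfer: ω₂·t = 1.3418 rad = 76.88°.
The satellite traverses 180° on the transfer ellipse, so the target must lead by 180° − 76.88° = 103.1°.

φ = 103.1°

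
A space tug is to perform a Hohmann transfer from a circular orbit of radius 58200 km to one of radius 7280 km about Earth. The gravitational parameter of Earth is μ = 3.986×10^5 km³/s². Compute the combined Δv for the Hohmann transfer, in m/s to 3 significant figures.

Δv = 3850 m/s

Transfer-ellipse semi-major axis a_t = (r₁ + r₂)/2 = (58200 + 7280)/2 = 32740 km.
Circular speed at r₁: v₁ = √(μ/r₁) = √(3.986×10^5/58200) = 2.617 km/s.
Transfer-orbit speed at r₁ (v² = μ(2/r − 1/a)): v_a = √[μ(2/r₁ − 1/a_t)] = 1.234 km/s.
First burn Δv₁ = |v_a − v₁| = 1.383 km/s.
At r₂, v₂ = √(μ/r₂) = 7.400 km/s.
Transfer-orbit speed at r₂: v_p = √[μ(2/r₂ − 1/a_t)] = 9.866 km/s.
Second burn Δv₂ = |v₂ − v_p| = 2.466 km/s.
Total Δv = Δv₁ + Δv₂ = 3.849 km/s.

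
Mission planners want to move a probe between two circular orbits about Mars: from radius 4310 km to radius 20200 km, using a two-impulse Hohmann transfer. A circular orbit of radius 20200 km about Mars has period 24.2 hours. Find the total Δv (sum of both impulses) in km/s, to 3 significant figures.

From Kepler's third law T² = 4π²r³/μ at r = 20200 km, T = 24.2 hours = 24.2 × 3600 s = 87120 s: μ = 4π²r³/T² = 42872.4 km³/s².
The Hohmann ellipse has a_t = (r₁ + r₂)/2 = 12255 km.
Circular speed at r₁: v₁ = √(μ/r₁) = √(42872.4/4310) = 3.1539 km/s.
Transfer-orbit speed at r₁ (vis-viva): v_p = √[μ(2/r₁ − 1/a_t)] = 4.0492 km/s.
First burn Δv₁ = |v_p − v₁| = 0.8953 km/s.
At r₂, v₂ = √(μ/r₂) = 1.45685 km/s.
Transfer-orbit speed at r₂: v_a = √[μ(2/r₂ − 1/a_t)] = 0.863963 km/s.
Second burn Δv₂ = |v₂ − v_a| = 0.5929 km/s.
Δv = Δv₁ + Δv₂ = 0.8953 + 0.5929 = 1.488 km/s.

Δv = 1.49 km/s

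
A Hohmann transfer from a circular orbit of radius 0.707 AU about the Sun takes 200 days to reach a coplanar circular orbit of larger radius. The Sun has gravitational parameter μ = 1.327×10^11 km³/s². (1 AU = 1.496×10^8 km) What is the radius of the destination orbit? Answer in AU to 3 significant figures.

r₂ = 1.42 AU

In km: r₁ = 0.707 × 1.496×10^8 = 1.057672×10^8 km.
Transfer time t = 200 days = 1.728×10^7 s, and t = π√(a_t³/μ).
So a_t = (μ t²/π²)^(1/3) = (1.327×10^11 × (1.728×10^7)² / π²)^(1/3) = 1.5894×10^8 km.
Since a_t = (r₁ + r₂)/2, r₂ = 2a_t − r₁ = 2×1.5894×10^8 − 1.057672×10^8 = 2.121128×10^8 km.
In AU: r₂ = 2.121128×10^8 / 1.496×10^8 = 1.42 AU.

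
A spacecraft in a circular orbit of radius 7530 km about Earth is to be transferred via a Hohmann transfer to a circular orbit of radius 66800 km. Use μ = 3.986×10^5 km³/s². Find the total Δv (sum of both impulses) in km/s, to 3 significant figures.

The Hohmann ellipse has a_t = (r₁ + r₂)/2 = 37165 km.
Circular speed at r₁: v₁ = √(μ/r₁) = √(3.986×10^5/7530) = 7.2756 km/s.
On the transfer ellipse at r₁, v² = μ(2/r − 1/a) gives v_p = √[μ(2/r₁ − 1/a_t)] = 9.7542 km/s.
First burn Δv₁ = |v_p − v₁| = 2.479 km/s.
At r₂, v₂ = √(μ/r₂) = 2.443 km/s.
Transfer-orbit speed at r₂: v_a = √[μ(2/r₂ − 1/a_t)] = 1.100 km/s.
Second burn Δv₂ = |v₂ − v_a| = 1.343 km/s.
Δv = Δv₁ + Δv₂ = 2.479 + 1.343 = 3.822 km/s.

Δv = 3.82 km/s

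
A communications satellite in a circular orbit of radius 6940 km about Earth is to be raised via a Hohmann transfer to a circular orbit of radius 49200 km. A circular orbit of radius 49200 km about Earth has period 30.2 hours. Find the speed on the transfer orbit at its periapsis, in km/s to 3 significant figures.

v = 10.0 km/s

From Kepler's third law T² = 4π²r³/μ at r = 49200 km, T = 30.2 hours = 30.2 × 3600 s = 1.0872×10^5 s: μ = 4π²r³/T² = 3.97774×10^5 km³/s².
Transfer-ellipse semi-major axis a_t = (r₁ + r₂)/2 = (6940 + 49200)/2 = 28070 km.
At periapsis, r = 6940 km.
Applying v² = μ(2/r − 1/a_t): v = 10.02 km/s.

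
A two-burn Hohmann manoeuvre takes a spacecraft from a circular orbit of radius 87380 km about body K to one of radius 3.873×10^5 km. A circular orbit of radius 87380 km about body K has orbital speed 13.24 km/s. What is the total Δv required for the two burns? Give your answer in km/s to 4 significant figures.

Δv = 6.146 km/s

From the circular-orbit relation v² = μ/r at r = 87380 km: μ = v²r = (13.24)² × 87380 = 1.53175×10^7 km³/s².
Semi-major axis of the transfer orbit: a_t = (87380 + 3.873×10^5)/2 = 2.3734×10^5 km.
Circular speed at r₁: v₁ = √(μ/r₁) = √(1.53175×10^7/87380) = 13.240 km/s.
Transfer-orbit speed at r₁ (vis-viva equation): v_p = √[μ(2/r₁ − 1/a_t)] = 16.913 km/s.
First burn Δv₁ = |v_p − v₁| = 3.673 km/s.
Circular speed at r₂: v₂ = √(μ/r₂) = 6.289 km/s.
Transfer-orbit speed at r₂: v_a = √[μ(2/r₂ − 1/a_t)] = 3.816 km/s.
Second burn Δv₂ = |v₂ − v_a| = 2.473 km/s.
Δv = Δv₁ + Δv₂ = 3.673 + 2.473 = 6.146 km/s.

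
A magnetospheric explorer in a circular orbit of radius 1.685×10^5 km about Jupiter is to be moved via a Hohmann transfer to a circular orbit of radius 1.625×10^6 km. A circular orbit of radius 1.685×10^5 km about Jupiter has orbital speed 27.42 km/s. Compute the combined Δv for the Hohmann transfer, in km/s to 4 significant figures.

Δv = 14.49 km/s

From the circular-orbit relation v² = μ/r at r = 1.685×10^5 km: μ = v²r = (27.42)² × 1.685×10^5 = 1.26688×10^8 km³/s².
Semi-major axis of the transfer orbit: a_t = (1.685×10^5 + 1.625×10^6)/2 = 8.9675×10^5 km.
Circular speed at r₁: v₁ = √(μ/r₁) = √(1.26688×10^8/1.685×10^5) = 27.420 km/s.
Transfer-orbit speed at r₁ (vis-viva): v_p = √[μ(2/r₁ − 1/a_t)] = 36.911 km/s.
First burn Δv₁ = |v_p − v₁| = 9.491 km/s.
At r₂, v₂ = √(μ/r₂) = 8.8296 km/s.
Transfer-orbit speed at r₂: v_a = √[μ(2/r₂ − 1/a_t)] = 3.8274 km/s.
Second burn Δv₂ = |v₂ − v_a| = 5.002 km/s.
Δv = Δv₁ + Δv₂ = 9.491 + 5.002 = 14.49 km/s.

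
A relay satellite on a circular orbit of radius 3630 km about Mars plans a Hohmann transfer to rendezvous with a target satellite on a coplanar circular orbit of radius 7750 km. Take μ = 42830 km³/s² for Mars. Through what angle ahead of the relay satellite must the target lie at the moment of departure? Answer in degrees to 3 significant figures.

Transfer-ellipse semi-major axis a_t = (r₁ + r₂)/2 = (3630 + 7750)/2 = 5690 km.
Transfer time t = π√(a_t³/μ) = 6515 s.
Target angular speed ω₂ = √(μ/r₂³) = 3.033×10^-4 rad/s.
Angle swept by the target during transfer: ω₂·t = 1.976 rad = 113.2°.
The relay satellite traverses 180° on the transfer ellipse, so the target must lead by 180° − 113.2° = 66.8°.

φ = 66.8°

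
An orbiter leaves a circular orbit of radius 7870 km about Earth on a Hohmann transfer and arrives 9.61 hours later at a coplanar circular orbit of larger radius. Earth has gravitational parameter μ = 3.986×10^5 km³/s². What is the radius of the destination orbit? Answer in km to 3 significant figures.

Transfer time t = 9.61 hours = 34596 s, and t = π√(a_t³/μ).
So a_t = (μ t²/π²)^(1/3) = (3.986×10^5 × (34596)² / π²)^(1/3) = 36428 km.
Since a_t = (r₁ + r₂)/2, r₂ = 2a_t − r₁ = 2×36428 − 7870 = 64986 km.

r₂ = 65000 km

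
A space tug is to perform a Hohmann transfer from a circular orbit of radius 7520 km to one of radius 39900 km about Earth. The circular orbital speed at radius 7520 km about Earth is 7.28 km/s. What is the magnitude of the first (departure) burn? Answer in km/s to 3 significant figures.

Δv₁ = 2.16 km/s

From the circular-orbit relation v² = μ/r at r = 7520 km: μ = v²r = (7.28)² × 7520 = 3.98548×10^5 km³/s².
Semi-major axis of the transfer orbit: a_t = (7520 + 39900)/2 = 23710 km.
On the circular orbit at r = 7520 km, v_c = √(μ/r) = 7.280 km/s.
Transfer-orbit speed at the same r (vis-viva, a = a_t): v_t = √[μ(2/r − 1/a_t)] = 9.444 km/s.
Δv₁ = |v_t − v_c| = |9.444 − 7.280| = 2.164 km/s.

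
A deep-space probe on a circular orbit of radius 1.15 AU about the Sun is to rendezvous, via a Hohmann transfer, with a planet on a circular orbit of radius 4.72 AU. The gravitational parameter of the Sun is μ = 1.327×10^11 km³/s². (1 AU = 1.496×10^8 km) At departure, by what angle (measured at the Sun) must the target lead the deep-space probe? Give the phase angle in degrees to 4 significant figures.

φ = 91.74°

In km: r₁ = 1.15 × 1.496×10^8 = 1.7204×10^8 km; r₂ = 4.72 × 1.496×10^8 = 7.06112×10^8 km.
Transfer-ellipse semi-major axis a_t = (r₁ + r₂)/2 = (1.7204×10^8 + 7.06112×10^8)/2 = 4.39076×10^8 km.
The half-period of the transfer ellipse is t = π√(a_t³/μ) = 7.93458×10^7 s.
Target angular speed ω₂ = √(μ/r₂³) = 1.94144×10^-8 rad/s.
Angle swept by the target during transfer: ω₂·t = 1.5405 rad = 88.26°.
Arrival is 180° from departure on the ellipse, so φ = 180° − 88.26° = 91.74°.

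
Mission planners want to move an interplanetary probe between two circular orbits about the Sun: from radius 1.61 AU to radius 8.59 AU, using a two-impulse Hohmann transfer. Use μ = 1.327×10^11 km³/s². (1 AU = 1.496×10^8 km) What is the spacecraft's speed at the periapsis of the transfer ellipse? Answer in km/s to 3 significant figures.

v = 30.5 km/s

In km: r₁ = 1.61 × 1.496×10^8 = 2.40856×10^8 km; r₂ = 8.59 × 1.496×10^8 = 1.285064×10^9 km.
Semi-major axis of the transfer orbit: a_t = (2.40856×10^8 + 1.285064×10^9)/2 = 7.6296×10^8 km.
At periapsis, r = 2.40856×10^8 km.
Applying v² = μ(2/r − 1/a_t): v = 30.46 km/s.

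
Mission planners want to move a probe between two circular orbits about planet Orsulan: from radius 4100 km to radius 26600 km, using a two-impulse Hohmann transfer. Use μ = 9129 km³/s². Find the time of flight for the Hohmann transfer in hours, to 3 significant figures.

t = 17.4 hours

Semi-major axis of the transfer orbit: a_t = (4100 + 26600)/2 = 15350 km.
Transfer time t = π√(a_t³/μ) = π√((15350)³ / 9129) = 62530 s.
Converting: 62530 s ÷ 3600 s/hour = 17.4 hours.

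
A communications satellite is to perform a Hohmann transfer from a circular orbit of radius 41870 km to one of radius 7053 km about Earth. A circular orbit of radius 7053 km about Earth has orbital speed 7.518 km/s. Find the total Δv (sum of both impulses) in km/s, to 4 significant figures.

Δv = 3.747 km/s

From the circular-orbit relation v² = μ/r at r = 7053 km: μ = v²r = (7.518)² × 7053 = 3.98638×10^5 km³/s².
The Hohmann ellipse has a_t = (r₁ + r₂)/2 = 24461.5 km.
Circular speed at r₁: v₁ = √(μ/r₁) = √(3.98638×10^5/41870) = 3.086 km/s.
On the transfer ellipse at r₁, v² = μ(2/r − 1/a) gives v_a = √[μ(2/r₁ − 1/a_t)] = 1.657 km/s.
First burn Δv₁ = |v_a − v₁| = 1.429 km/s.
At r₂, v₂ = √(μ/r₂) = 7.518 km/s.
Transfer-orbit speed at r₂: v_p = √[μ(2/r₂ − 1/a_t)] = 9.836 km/s.
Second burn Δv₂ = |v₂ − v_p| = 2.318 km/s.
Δv = Δv₁ + Δv₂ = 1.429 + 2.318 = 3.747 km/s.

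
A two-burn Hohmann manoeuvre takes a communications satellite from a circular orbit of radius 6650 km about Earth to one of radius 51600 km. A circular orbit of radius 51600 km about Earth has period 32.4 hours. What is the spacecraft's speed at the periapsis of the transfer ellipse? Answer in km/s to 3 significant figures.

From Kepler's third law T² = 4π²r³/μ at r = 51600 km, T = 32.4 hours = 32.4 × 3600 s = 1.1664×10^5 s: μ = 4π²r³/T² = 3.98670×10^5 km³/s².
Semi-major axis of the transfer orbit: a_t = (6650 + 51600)/2 = 29125 km.
The periapsis of the transfer ellipse is at r = 6650 km.
Applying v² = μ(2/r − 1/a_t): v = 10.31 km/s.

v = 10.3 km/s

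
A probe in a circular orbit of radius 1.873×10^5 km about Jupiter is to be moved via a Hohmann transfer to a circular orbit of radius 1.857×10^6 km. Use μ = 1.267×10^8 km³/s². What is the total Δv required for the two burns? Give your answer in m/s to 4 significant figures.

Δv = 13770 m/s

Semi-major axis of the transfer orbit: a_t = (1.873×10^5 + 1.857×10^6)/2 = 1.02215×10^6 km.
At r₁ the circular-orbit speed is v₁ = √(μ/r₁) = 26.0087 km/s.
On the transfer ellipse at r₁, vis-viva equation gives v_p = √[μ(2/r₁ − 1/a_t)] = 35.0565 km/s.
First burn Δv₁ = |v_p − v₁| = 9.048 km/s.
At r₂, v₂ = √(μ/r₂) = 8.260 km/s.
Transfer-orbit speed at r₂: v_a = √[μ(2/r₂ − 1/a_t)] = 3.536 km/s.
Second burn Δv₂ = |v₂ − v_a| = 4.724 km/s.
Total Δv = Δv₁ + Δv₂ = 13.77 km/s.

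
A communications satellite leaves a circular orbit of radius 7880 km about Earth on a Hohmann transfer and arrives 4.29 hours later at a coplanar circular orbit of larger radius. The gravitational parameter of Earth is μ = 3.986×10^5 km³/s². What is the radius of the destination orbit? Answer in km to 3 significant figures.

r₂ = 34700 km

Transfer time t = 4.29 hours = 15444 s, and t = π√(a_t³/μ).
So a_t = (μ t²/π²)^(1/3) = (3.986×10^5 × (15444)² / π²)^(1/3) = 21277 km.
Since a_t = (r₁ + r₂)/2, r₂ = 2a_t − r₁ = 2×21277 − 7880 = 34674 km.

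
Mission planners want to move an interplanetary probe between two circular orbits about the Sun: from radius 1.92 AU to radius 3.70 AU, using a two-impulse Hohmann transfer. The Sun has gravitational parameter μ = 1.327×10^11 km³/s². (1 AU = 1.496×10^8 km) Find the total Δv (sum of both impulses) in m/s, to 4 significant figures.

In km: r₁ = 1.92 × 1.496×10^8 = 2.87232×10^8 km; r₂ = 3.70 × 1.496×10^8 = 5.5352×10^8 km.
Transfer-ellipse semi-major axis a_t = (r₁ + r₂)/2 = (2.87232×10^8 + 5.5352×10^8)/2 = 4.20376×10^8 km.
Circular speed at r₁: v₁ = √(μ/r₁) = √(1.327×10^11/2.87232×10^8) = 21.49 km/s.
On the transfer ellipse at r₁, vis-viva equation gives v_p = √[μ(2/r₁ − 1/a_t)] = 24.66 km/s.
First burn Δv₁ = |v_p − v₁| = 3.170 km/s.
Circular speed at r₂: v₂ = √(μ/r₂) = 15.4835 km/s.
Transfer-orbit speed at r₂: v_a = √[μ(2/r₂ − 1/a_t)] = 12.7987 km/s.
Second burn Δv₂ = |v₂ − v_a| = 2.685 km/s.
Total Δv = Δv₁ + Δv₂ = 5.855 km/s.

Δv = 5855 m/s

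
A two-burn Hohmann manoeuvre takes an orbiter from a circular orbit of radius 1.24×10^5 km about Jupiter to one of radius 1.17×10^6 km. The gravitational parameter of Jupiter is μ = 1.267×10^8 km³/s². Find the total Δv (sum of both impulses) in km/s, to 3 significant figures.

Δv = 16.9 km/s

Semi-major axis of the transfer orbit: a_t = (1.240×10^5 + 1.170×10^6)/2 = 6.470×10^5 km.
At r₁ the circular-orbit speed is v₁ = √(μ/r₁) = 31.97 km/s.
Transfer-orbit speed at r₁ (v² = μ(2/r − 1/a)): v_p = √[μ(2/r₁ − 1/a_t)] = 42.99 km/s.
First burn Δv₁ = |v_p − v₁| = 11.02 km/s.
At r₂, v₂ = √(μ/r₂) = 10.4063 km/s.
Transfer-orbit speed at r₂: v_a = √[μ(2/r₂ − 1/a_t)] = 4.55569 km/s.
Second burn Δv₂ = |v₂ − v_a| = 5.851 km/s.
Total Δv = Δv₁ + Δv₂ = 16.87 km/s.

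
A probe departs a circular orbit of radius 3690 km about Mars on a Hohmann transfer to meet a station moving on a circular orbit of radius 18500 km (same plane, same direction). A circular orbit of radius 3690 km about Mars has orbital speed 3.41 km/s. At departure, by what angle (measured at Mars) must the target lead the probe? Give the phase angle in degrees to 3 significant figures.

φ = 96.4°

From the circular-orbit relation v² = μ/r at r = 3690 km: μ = v²r = (3.41)² × 3690 = 42907.7 km³/s².
Transfer-ellipse semi-major axis a_t = (r₁ + r₂)/2 = (3690 + 18500)/2 = 11095 km.
Transfer time t = π√(a_t³/μ) = 17724 s.
Target angular speed ω₂ = √(μ/r₂³) = 8.2321×10^-5 rad/s.
Angle swept by the target during transfer: ω₂·t = 1.4591 rad = 83.60°.
The probe traverses 180° on the transfer ellipse, so the target must lead by 180° − 83.60° = 96.4°.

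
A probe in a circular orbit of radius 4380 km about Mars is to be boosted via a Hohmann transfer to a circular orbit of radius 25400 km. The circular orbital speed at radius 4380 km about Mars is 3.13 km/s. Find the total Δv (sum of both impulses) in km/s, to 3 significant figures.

Δv = 1.55 km/s

From the circular-orbit relation v² = μ/r at r = 4380 km: μ = v²r = (3.13)² × 4380 = 42910.4 km³/s².
Semi-major axis of the transfer orbit: a_t = (4380 + 25400)/2 = 14890 km.
Circular speed at r₁: v₁ = √(μ/r₁) = √(42910.4/4380) = 3.130 km/s.
Transfer-orbit speed at r₁ (vis-viva): v_p = √[μ(2/r₁ − 1/a_t)] = 4.088 km/s.
First burn Δv₁ = |v_p − v₁| = 0.9580 km/s.
Circular speed at r₂: v₂ = √(μ/r₂) = 1.29976 km/s.
Transfer-orbit speed at r₂: v_a = √[μ(2/r₂ − 1/a_t)] = 0.704943 km/s.
Second burn Δv₂ = |v₂ − v_a| = 0.5948 km/s.
Δv = Δv₁ + Δv₂ = 0.9580 + 0.5948 = 1.553 km/s.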